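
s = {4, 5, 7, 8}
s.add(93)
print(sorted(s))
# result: [4, 5, 7, 8, 93]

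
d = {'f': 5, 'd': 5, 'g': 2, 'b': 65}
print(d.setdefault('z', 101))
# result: 101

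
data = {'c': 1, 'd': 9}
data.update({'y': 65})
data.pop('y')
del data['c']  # {'d': 9}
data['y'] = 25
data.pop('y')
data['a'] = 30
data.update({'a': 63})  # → {'d': 9, 'a': 63}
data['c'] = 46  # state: {'d': 9, 'a': 63, 'c': 46}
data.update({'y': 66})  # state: {'d': 9, 'a': 63, 'c': 46, 'y': 66}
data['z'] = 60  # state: {'d': 9, 'a': 63, 'c': 46, 'y': 66, 'z': 60}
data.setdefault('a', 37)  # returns 63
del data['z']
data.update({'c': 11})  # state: {'d': 9, 'a': 63, 'c': 11, 'y': 66}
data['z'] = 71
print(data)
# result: {'d': 9, 'a': 63, 'c': 11, 'y': 66, 'z': 71}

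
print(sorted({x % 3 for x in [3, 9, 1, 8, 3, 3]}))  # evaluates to [0, 1, 2]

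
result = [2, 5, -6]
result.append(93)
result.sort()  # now [-6, 2, 5, 93]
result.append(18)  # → [-6, 2, 5, 93, 18]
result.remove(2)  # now [-6, 5, 93, 18]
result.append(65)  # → [-6, 5, 93, 18, 65]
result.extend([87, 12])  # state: [-6, 5, 93, 18, 65, 87, 12]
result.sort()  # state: [-6, 5, 12, 18, 65, 87, 93]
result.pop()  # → 93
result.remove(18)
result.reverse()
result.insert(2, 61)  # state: [87, 65, 61, 12, 5, -6]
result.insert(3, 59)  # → [87, 65, 61, 59, 12, 5, -6]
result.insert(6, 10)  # [87, 65, 61, 59, 12, 5, 10, -6]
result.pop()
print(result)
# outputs [87, 65, 61, 59, 12, 5, 10]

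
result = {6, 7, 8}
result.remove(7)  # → {6, 8}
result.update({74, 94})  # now {6, 8, 74, 94}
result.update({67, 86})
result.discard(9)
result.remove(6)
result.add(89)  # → {8, 67, 74, 86, 89, 94}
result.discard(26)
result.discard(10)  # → {8, 67, 74, 86, 89, 94}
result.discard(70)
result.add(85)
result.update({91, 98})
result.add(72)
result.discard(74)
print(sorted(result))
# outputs [8, 67, 72, 85, 86, 89, 91, 94, 98]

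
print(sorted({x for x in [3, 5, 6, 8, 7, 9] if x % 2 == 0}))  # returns [6, 8]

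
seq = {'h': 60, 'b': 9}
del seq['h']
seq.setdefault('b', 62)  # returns 9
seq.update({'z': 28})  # {'b': 9, 'z': 28}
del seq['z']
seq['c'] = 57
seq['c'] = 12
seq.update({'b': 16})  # {'b': 16, 'c': 12}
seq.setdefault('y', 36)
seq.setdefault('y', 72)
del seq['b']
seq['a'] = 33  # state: {'c': 12, 'y': 36, 'a': 33}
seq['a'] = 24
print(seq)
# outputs {'c': 12, 'y': 36, 'a': 24}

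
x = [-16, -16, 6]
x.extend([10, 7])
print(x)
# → [-16, -16, 6, 10, 7]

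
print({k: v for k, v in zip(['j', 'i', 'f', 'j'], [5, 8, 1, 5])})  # {'j': 5, 'i': 8, 'f': 1}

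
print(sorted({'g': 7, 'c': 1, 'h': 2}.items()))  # [('c', 1), ('g', 7), ('h', 2)]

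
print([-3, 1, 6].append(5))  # None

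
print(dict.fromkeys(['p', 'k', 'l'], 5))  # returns {'p': 5, 'k': 5, 'l': 5}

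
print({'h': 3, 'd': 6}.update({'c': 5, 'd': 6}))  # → None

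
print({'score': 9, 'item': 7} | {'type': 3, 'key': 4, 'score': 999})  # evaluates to {'score': 999, 'item': 7, 'type': 3, 'key': 4}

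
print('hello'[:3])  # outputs hel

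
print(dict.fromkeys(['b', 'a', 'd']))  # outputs {'b': None, 'a': None, 'd': None}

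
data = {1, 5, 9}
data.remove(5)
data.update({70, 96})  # {1, 9, 70, 96}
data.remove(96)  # {1, 9, 70}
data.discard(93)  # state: {1, 9, 70}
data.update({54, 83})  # {1, 9, 54, 70, 83}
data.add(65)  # {1, 9, 54, 65, 70, 83}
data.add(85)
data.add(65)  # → {1, 9, 54, 65, 70, 83, 85}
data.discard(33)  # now {1, 9, 54, 65, 70, 83, 85}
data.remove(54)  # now {1, 9, 65, 70, 83, 85}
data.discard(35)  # {1, 9, 65, 70, 83, 85}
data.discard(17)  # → {1, 9, 65, 70, 83, 85}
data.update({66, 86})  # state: {1, 9, 65, 66, 70, 83, 85, 86}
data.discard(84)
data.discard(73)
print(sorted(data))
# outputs [1, 9, 65, 66, 70, 83, 85, 86]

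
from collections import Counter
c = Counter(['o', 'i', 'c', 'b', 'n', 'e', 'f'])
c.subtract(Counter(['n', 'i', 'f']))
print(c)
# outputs Counter({'o': 1, 'c': 1, 'b': 1, 'e': 1, 'i': 0, 'n': 0, 'f': 0})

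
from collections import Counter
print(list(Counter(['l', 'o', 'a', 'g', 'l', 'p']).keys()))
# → ['l', 'o', 'a', 'g', 'p']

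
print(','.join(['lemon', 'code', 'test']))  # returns lemon,code,test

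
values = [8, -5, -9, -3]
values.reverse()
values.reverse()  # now [8, -5, -9, -3]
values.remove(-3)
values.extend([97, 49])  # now [8, -5, -9, 97, 49]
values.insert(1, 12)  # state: [8, 12, -5, -9, 97, 49]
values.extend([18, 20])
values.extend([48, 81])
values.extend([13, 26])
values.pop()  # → 26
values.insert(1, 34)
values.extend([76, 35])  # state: [8, 34, 12, -5, -9, 97, 49, 18, 20, 48, 81, 13, 76, 35]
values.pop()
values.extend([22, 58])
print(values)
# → [8, 34, 12, -5, -9, 97, 49, 18, 20, 48, 81, 13, 76, 22, 58]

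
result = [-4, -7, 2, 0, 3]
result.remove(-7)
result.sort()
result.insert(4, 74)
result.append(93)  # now [-4, 0, 2, 3, 74, 93]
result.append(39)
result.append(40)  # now [-4, 0, 2, 3, 74, 93, 39, 40]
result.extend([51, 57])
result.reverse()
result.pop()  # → -4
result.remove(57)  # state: [51, 40, 39, 93, 74, 3, 2, 0]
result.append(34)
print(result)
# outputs [51, 40, 39, 93, 74, 3, 2, 0, 34]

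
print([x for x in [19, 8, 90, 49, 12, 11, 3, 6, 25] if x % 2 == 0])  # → [8, 90, 12, 6]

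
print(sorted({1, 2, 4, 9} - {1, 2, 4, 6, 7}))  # [9]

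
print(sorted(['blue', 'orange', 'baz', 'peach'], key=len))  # ['baz', 'blue', 'peach', 'orange']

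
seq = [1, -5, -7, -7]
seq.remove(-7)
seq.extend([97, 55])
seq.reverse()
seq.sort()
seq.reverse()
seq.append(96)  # [97, 55, 1, -5, -7, 96]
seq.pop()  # 96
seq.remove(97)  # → [55, 1, -5, -7]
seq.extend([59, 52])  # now [55, 1, -5, -7, 59, 52]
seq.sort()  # [-7, -5, 1, 52, 55, 59]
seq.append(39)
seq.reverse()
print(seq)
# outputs [39, 59, 55, 52, 1, -5, -7]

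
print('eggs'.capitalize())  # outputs Eggs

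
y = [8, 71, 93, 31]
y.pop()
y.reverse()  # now [93, 71, 8]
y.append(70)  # [93, 71, 8, 70]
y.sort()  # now [8, 70, 71, 93]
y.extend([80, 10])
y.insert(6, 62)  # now [8, 70, 71, 93, 80, 10, 62]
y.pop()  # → 62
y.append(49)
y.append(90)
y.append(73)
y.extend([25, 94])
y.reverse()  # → [94, 25, 73, 90, 49, 10, 80, 93, 71, 70, 8]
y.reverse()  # [8, 70, 71, 93, 80, 10, 49, 90, 73, 25, 94]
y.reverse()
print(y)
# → [94, 25, 73, 90, 49, 10, 80, 93, 71, 70, 8]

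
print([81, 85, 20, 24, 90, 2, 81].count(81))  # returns 2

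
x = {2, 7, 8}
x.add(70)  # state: {2, 7, 8, 70}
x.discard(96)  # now {2, 7, 8, 70}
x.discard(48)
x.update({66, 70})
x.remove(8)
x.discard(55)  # {2, 7, 66, 70}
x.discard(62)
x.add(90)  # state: {2, 7, 66, 70, 90}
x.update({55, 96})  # {2, 7, 55, 66, 70, 90, 96}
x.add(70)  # {2, 7, 55, 66, 70, 90, 96}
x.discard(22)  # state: {2, 7, 55, 66, 70, 90, 96}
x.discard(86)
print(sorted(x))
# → [2, 7, 55, 66, 70, 90, 96]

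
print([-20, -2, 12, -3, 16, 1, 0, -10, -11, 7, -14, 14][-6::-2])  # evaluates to [0, 16, 12, -20]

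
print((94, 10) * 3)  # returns (94, 10, 94, 10, 94, 10)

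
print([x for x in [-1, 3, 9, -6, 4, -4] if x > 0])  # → [3, 9, 4]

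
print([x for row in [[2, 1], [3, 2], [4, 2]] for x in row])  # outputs [2, 1, 3, 2, 4, 2]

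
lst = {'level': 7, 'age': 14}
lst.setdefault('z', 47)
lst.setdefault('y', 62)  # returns 62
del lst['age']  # {'level': 7, 'z': 47, 'y': 62}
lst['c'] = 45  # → {'level': 7, 'z': 47, 'y': 62, 'c': 45}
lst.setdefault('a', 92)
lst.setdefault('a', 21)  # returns 92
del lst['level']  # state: {'z': 47, 'y': 62, 'c': 45, 'a': 92}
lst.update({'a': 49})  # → {'z': 47, 'y': 62, 'c': 45, 'a': 49}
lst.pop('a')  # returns 49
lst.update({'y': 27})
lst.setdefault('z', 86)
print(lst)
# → {'z': 47, 'y': 27, 'c': 45}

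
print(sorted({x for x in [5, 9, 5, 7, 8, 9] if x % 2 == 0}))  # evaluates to [8]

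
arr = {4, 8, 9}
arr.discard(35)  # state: {4, 8, 9}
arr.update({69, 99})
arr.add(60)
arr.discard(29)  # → {4, 8, 9, 60, 69, 99}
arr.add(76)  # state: {4, 8, 9, 60, 69, 76, 99}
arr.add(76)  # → {4, 8, 9, 60, 69, 76, 99}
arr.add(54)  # {4, 8, 9, 54, 60, 69, 76, 99}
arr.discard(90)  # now {4, 8, 9, 54, 60, 69, 76, 99}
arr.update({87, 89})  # {4, 8, 9, 54, 60, 69, 76, 87, 89, 99}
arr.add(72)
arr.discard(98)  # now {4, 8, 9, 54, 60, 69, 72, 76, 87, 89, 99}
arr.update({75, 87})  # {4, 8, 9, 54, 60, 69, 72, 75, 76, 87, 89, 99}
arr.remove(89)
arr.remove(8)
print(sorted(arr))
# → [4, 9, 54, 60, 69, 72, 75, 76, 87, 99]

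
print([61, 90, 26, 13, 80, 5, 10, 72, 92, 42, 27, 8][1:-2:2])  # [90, 13, 5, 72, 42]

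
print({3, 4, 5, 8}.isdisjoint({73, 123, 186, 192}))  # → True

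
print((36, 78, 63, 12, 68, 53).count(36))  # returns 1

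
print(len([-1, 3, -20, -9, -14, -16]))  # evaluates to 6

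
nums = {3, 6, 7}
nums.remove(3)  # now {6, 7}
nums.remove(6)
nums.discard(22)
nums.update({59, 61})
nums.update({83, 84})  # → {7, 59, 61, 83, 84}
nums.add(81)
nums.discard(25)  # {7, 59, 61, 81, 83, 84}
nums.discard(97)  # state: {7, 59, 61, 81, 83, 84}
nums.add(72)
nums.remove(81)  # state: {7, 59, 61, 72, 83, 84}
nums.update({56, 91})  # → {7, 56, 59, 61, 72, 83, 84, 91}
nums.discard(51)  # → {7, 56, 59, 61, 72, 83, 84, 91}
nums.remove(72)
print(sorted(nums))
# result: [7, 56, 59, 61, 83, 84, 91]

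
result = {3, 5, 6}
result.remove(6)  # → {3, 5}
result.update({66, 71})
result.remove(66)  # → {3, 5, 71}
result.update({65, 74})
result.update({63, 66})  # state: {3, 5, 63, 65, 66, 71, 74}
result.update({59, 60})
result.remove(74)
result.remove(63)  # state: {3, 5, 59, 60, 65, 66, 71}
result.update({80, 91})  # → {3, 5, 59, 60, 65, 66, 71, 80, 91}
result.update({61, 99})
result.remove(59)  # {3, 5, 60, 61, 65, 66, 71, 80, 91, 99}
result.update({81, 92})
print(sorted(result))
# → [3, 5, 60, 61, 65, 66, 71, 80, 81, 91, 92, 99]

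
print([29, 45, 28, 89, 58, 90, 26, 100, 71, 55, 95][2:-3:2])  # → [28, 58, 26]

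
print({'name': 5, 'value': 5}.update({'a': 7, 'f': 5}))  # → None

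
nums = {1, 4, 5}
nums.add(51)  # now {1, 4, 5, 51}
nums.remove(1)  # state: {4, 5, 51}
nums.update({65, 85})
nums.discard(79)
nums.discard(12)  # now {4, 5, 51, 65, 85}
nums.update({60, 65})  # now {4, 5, 51, 60, 65, 85}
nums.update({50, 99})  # {4, 5, 50, 51, 60, 65, 85, 99}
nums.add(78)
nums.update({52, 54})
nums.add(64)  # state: {4, 5, 50, 51, 52, 54, 60, 64, 65, 78, 85, 99}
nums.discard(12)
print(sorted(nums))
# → [4, 5, 50, 51, 52, 54, 60, 64, 65, 78, 85, 99]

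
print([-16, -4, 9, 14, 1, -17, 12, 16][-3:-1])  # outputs [-17, 12]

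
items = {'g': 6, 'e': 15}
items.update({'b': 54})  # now {'g': 6, 'e': 15, 'b': 54}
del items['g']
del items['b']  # {'e': 15}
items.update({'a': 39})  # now {'e': 15, 'a': 39}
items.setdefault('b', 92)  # 92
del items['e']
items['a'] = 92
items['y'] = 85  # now {'a': 92, 'b': 92, 'y': 85}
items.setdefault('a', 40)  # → 92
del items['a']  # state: {'b': 92, 'y': 85}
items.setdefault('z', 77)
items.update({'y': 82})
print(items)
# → {'b': 92, 'y': 82, 'z': 77}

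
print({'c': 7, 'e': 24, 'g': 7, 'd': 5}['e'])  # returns 24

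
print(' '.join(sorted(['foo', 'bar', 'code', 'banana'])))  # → banana bar code foo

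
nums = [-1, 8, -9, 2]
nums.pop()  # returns 2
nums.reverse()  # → [-9, 8, -1]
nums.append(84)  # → [-9, 8, -1, 84]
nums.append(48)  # [-9, 8, -1, 84, 48]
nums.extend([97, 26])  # [-9, 8, -1, 84, 48, 97, 26]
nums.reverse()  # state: [26, 97, 48, 84, -1, 8, -9]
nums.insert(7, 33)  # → [26, 97, 48, 84, -1, 8, -9, 33]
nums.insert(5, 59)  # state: [26, 97, 48, 84, -1, 59, 8, -9, 33]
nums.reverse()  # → [33, -9, 8, 59, -1, 84, 48, 97, 26]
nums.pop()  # 26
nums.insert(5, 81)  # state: [33, -9, 8, 59, -1, 81, 84, 48, 97]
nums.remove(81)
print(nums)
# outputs [33, -9, 8, 59, -1, 84, 48, 97]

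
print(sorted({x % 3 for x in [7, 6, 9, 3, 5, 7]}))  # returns [0, 1, 2]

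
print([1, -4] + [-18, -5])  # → [1, -4, -18, -5]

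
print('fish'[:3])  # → fis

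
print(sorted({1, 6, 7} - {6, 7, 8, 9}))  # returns [1]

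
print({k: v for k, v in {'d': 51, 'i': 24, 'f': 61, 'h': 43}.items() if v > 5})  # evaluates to {'d': 51, 'i': 24, 'f': 61, 'h': 43}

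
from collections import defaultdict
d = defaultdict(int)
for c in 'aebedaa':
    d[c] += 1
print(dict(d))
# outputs {'a': 3, 'e': 2, 'b': 1, 'd': 1}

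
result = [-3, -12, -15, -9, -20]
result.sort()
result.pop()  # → -3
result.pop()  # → -9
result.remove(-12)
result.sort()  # [-20, -15]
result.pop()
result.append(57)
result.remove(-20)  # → [57]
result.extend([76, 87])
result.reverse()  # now [87, 76, 57]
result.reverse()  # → [57, 76, 87]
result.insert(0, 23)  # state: [23, 57, 76, 87]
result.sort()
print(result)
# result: [23, 57, 76, 87]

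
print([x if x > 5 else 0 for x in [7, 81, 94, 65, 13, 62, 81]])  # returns [7, 81, 94, 65, 13, 62, 81]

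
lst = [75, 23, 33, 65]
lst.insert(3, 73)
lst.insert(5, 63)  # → [75, 23, 33, 73, 65, 63]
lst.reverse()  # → [63, 65, 73, 33, 23, 75]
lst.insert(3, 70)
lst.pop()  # 75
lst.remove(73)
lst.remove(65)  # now [63, 70, 33, 23]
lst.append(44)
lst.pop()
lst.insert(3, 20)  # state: [63, 70, 33, 20, 23]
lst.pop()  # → 23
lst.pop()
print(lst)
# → [63, 70, 33]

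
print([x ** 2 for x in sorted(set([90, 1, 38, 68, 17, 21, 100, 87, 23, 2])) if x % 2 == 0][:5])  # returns [4, 1444, 4624, 8100, 10000]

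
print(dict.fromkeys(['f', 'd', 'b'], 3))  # {'f': 3, 'd': 3, 'b': 3}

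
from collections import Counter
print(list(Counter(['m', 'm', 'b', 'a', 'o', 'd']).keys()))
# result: ['m', 'b', 'a', 'o', 'd']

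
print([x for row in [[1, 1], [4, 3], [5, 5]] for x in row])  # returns [1, 1, 4, 3, 5, 5]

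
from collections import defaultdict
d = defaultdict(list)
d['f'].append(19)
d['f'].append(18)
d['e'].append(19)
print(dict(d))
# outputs {'f': [19, 18], 'e': [19]}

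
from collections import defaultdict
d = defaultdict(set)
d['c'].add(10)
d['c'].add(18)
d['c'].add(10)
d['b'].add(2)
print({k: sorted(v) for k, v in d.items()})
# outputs {'c': [10, 18], 'b': [2]}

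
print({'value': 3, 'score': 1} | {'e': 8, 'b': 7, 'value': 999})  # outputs {'value': 999, 'score': 1, 'e': 8, 'b': 7}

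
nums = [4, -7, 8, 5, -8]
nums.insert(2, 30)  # [4, -7, 30, 8, 5, -8]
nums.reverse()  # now [-8, 5, 8, 30, -7, 4]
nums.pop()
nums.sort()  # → [-8, -7, 5, 8, 30]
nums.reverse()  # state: [30, 8, 5, -7, -8]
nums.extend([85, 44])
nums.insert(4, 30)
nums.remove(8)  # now [30, 5, -7, 30, -8, 85, 44]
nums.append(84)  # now [30, 5, -7, 30, -8, 85, 44, 84]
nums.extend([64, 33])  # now [30, 5, -7, 30, -8, 85, 44, 84, 64, 33]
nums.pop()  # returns 33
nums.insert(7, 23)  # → [30, 5, -7, 30, -8, 85, 44, 23, 84, 64]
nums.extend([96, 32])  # [30, 5, -7, 30, -8, 85, 44, 23, 84, 64, 96, 32]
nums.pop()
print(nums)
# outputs [30, 5, -7, 30, -8, 85, 44, 23, 84, 64, 96]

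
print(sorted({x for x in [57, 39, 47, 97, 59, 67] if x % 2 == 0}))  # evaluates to []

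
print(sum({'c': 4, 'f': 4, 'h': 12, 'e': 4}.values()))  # 24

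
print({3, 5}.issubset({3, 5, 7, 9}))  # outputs True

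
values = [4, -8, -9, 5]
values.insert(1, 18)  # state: [4, 18, -8, -9, 5]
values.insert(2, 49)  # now [4, 18, 49, -8, -9, 5]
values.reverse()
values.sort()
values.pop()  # 49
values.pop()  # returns 18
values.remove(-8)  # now [-9, 4, 5]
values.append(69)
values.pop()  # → 69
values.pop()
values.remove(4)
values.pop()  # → -9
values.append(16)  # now [16]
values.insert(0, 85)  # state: [85, 16]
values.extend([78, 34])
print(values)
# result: [85, 16, 78, 34]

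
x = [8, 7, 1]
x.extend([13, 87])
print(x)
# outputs [8, 7, 1, 13, 87]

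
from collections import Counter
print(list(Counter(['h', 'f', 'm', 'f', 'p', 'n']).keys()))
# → ['h', 'f', 'm', 'p', 'n']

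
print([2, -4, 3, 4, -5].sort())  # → None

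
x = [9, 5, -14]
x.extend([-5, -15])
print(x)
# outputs [9, 5, -14, -5, -15]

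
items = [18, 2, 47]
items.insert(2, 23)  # [18, 2, 23, 47]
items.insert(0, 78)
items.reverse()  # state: [47, 23, 2, 18, 78]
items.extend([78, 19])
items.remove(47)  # [23, 2, 18, 78, 78, 19]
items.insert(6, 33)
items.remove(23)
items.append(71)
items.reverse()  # [71, 33, 19, 78, 78, 18, 2]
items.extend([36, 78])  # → [71, 33, 19, 78, 78, 18, 2, 36, 78]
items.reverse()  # [78, 36, 2, 18, 78, 78, 19, 33, 71]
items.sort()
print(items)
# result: [2, 18, 19, 33, 36, 71, 78, 78, 78]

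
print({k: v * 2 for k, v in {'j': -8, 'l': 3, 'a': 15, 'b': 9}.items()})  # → {'j': -16, 'l': 6, 'a': 30, 'b': 18}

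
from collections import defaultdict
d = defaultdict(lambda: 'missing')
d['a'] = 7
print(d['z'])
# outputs missing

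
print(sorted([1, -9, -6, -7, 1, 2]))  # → [-9, -7, -6, 1, 1, 2]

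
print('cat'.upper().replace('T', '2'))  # CA2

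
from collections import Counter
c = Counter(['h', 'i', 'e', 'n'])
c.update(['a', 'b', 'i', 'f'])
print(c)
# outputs Counter({'i': 2, 'h': 1, 'e': 1, 'n': 1, 'a': 1, 'b': 1, 'f': 1})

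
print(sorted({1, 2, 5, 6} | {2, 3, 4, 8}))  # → [1, 2, 3, 4, 5, 6, 8]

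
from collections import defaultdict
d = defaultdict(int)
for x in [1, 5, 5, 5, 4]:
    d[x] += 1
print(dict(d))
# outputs {1: 1, 5: 3, 4: 1}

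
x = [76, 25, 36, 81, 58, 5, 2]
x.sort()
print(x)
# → [2, 5, 25, 36, 58, 76, 81]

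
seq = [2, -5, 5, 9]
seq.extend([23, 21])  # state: [2, -5, 5, 9, 23, 21]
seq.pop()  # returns 21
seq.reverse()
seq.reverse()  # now [2, -5, 5, 9, 23]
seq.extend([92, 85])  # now [2, -5, 5, 9, 23, 92, 85]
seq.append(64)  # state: [2, -5, 5, 9, 23, 92, 85, 64]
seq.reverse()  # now [64, 85, 92, 23, 9, 5, -5, 2]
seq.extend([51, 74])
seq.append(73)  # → [64, 85, 92, 23, 9, 5, -5, 2, 51, 74, 73]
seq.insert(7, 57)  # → [64, 85, 92, 23, 9, 5, -5, 57, 2, 51, 74, 73]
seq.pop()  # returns 73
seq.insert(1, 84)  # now [64, 84, 85, 92, 23, 9, 5, -5, 57, 2, 51, 74]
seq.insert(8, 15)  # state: [64, 84, 85, 92, 23, 9, 5, -5, 15, 57, 2, 51, 74]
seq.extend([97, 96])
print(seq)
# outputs [64, 84, 85, 92, 23, 9, 5, -5, 15, 57, 2, 51, 74, 97, 96]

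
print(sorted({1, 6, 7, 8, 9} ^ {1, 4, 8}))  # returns [4, 6, 7, 9]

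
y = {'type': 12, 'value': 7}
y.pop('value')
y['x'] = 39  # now {'type': 12, 'x': 39}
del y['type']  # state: {'x': 39}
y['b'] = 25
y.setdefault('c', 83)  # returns 83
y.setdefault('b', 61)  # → 25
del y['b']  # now {'x': 39, 'c': 83}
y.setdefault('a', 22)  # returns 22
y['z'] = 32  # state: {'x': 39, 'c': 83, 'a': 22, 'z': 32}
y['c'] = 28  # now {'x': 39, 'c': 28, 'a': 22, 'z': 32}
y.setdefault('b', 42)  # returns 42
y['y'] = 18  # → {'x': 39, 'c': 28, 'a': 22, 'z': 32, 'b': 42, 'y': 18}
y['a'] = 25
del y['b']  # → {'x': 39, 'c': 28, 'a': 25, 'z': 32, 'y': 18}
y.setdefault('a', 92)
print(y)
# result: {'x': 39, 'c': 28, 'a': 25, 'z': 32, 'y': 18}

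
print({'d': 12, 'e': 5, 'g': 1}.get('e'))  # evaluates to 5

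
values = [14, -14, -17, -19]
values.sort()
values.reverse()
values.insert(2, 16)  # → [14, -14, 16, -17, -19]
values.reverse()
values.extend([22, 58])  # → [-19, -17, 16, -14, 14, 22, 58]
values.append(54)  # [-19, -17, 16, -14, 14, 22, 58, 54]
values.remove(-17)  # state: [-19, 16, -14, 14, 22, 58, 54]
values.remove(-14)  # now [-19, 16, 14, 22, 58, 54]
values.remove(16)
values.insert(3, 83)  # [-19, 14, 22, 83, 58, 54]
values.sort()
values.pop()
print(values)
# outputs [-19, 14, 22, 54, 58]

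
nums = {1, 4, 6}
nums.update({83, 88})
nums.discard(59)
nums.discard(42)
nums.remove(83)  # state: {1, 4, 6, 88}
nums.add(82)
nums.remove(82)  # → {1, 4, 6, 88}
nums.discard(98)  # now {1, 4, 6, 88}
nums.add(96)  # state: {1, 4, 6, 88, 96}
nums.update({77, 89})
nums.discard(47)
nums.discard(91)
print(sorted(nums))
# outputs [1, 4, 6, 77, 88, 89, 96]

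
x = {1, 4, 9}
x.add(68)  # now {1, 4, 9, 68}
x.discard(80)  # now {1, 4, 9, 68}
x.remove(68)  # {1, 4, 9}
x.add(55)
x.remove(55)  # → {1, 4, 9}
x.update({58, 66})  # {1, 4, 9, 58, 66}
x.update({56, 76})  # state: {1, 4, 9, 56, 58, 66, 76}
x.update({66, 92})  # {1, 4, 9, 56, 58, 66, 76, 92}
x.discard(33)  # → {1, 4, 9, 56, 58, 66, 76, 92}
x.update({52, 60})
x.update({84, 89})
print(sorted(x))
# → [1, 4, 9, 52, 56, 58, 60, 66, 76, 84, 89, 92]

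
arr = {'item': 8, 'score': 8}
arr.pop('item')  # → 8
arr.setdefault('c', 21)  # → 21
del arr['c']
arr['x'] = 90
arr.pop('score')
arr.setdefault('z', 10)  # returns 10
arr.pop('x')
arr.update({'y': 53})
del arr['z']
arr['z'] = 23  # {'y': 53, 'z': 23}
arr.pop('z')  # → 23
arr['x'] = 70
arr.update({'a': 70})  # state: {'y': 53, 'x': 70, 'a': 70}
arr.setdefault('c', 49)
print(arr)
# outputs {'y': 53, 'x': 70, 'a': 70, 'c': 49}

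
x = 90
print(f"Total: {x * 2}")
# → Total: 180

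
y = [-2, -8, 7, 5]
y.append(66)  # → [-2, -8, 7, 5, 66]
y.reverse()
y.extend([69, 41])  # [66, 5, 7, -8, -2, 69, 41]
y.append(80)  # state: [66, 5, 7, -8, -2, 69, 41, 80]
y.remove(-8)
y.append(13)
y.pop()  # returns 13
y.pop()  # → 80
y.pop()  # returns 41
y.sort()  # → [-2, 5, 7, 66, 69]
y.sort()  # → [-2, 5, 7, 66, 69]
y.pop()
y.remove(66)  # [-2, 5, 7]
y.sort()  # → [-2, 5, 7]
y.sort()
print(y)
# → [-2, 5, 7]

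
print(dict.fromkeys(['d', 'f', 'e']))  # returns {'d': None, 'f': None, 'e': None}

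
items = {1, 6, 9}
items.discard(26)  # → {1, 6, 9}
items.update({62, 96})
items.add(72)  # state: {1, 6, 9, 62, 72, 96}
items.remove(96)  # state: {1, 6, 9, 62, 72}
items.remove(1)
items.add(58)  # {6, 9, 58, 62, 72}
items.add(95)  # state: {6, 9, 58, 62, 72, 95}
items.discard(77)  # {6, 9, 58, 62, 72, 95}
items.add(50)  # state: {6, 9, 50, 58, 62, 72, 95}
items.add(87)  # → {6, 9, 50, 58, 62, 72, 87, 95}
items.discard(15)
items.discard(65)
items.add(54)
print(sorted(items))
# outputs [6, 9, 50, 54, 58, 62, 72, 87, 95]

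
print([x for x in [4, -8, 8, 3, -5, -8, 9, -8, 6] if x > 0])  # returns [4, 8, 3, 9, 6]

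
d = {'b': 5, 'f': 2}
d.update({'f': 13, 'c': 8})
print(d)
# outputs {'b': 5, 'f': 13, 'c': 8}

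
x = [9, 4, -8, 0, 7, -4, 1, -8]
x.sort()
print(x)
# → [-8, -8, -4, 0, 1, 4, 7, 9]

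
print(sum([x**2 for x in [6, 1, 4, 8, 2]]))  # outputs 121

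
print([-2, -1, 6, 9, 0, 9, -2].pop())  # -2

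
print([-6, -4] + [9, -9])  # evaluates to [-6, -4, 9, -9]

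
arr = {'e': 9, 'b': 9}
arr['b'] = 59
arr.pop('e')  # 9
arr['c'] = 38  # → {'b': 59, 'c': 38}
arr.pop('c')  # 38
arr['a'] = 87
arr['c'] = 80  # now {'b': 59, 'a': 87, 'c': 80}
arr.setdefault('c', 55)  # 80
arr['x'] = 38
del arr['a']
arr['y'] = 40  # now {'b': 59, 'c': 80, 'x': 38, 'y': 40}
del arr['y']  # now {'b': 59, 'c': 80, 'x': 38}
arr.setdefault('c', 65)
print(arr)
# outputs {'b': 59, 'c': 80, 'x': 38}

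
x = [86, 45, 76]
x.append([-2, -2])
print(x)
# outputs [86, 45, 76, [-2, -2]]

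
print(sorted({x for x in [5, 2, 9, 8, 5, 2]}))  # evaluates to [2, 5, 8, 9]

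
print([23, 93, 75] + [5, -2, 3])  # [23, 93, 75, 5, -2, 3]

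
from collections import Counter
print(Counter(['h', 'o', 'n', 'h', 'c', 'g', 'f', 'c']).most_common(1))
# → [('h', 2)]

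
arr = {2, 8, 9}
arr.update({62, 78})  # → {2, 8, 9, 62, 78}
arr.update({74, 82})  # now {2, 8, 9, 62, 74, 78, 82}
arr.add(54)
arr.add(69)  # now {2, 8, 9, 54, 62, 69, 74, 78, 82}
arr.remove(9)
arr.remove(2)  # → {8, 54, 62, 69, 74, 78, 82}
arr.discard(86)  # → {8, 54, 62, 69, 74, 78, 82}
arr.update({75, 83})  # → {8, 54, 62, 69, 74, 75, 78, 82, 83}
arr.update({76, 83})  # {8, 54, 62, 69, 74, 75, 76, 78, 82, 83}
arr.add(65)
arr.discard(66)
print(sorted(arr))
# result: [8, 54, 62, 65, 69, 74, 75, 76, 78, 82, 83]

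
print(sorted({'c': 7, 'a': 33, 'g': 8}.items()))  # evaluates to [('a', 33), ('c', 7), ('g', 8)]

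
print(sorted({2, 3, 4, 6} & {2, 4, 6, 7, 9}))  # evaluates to [2, 4, 6]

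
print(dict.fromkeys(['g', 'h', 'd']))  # {'g': None, 'h': None, 'd': None}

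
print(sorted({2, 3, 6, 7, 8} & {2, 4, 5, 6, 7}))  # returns [2, 6, 7]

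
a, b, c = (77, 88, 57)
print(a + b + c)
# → 222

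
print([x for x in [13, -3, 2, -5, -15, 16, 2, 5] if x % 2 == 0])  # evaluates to [2, 16, 2]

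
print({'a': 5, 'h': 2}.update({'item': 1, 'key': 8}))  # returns None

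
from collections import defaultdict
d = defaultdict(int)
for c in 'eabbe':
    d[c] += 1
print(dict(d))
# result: {'e': 2, 'a': 1, 'b': 2}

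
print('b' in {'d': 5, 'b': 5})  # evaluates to True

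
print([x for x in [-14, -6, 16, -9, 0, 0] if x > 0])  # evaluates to [16]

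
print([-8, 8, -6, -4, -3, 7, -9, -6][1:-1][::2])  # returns [8, -4, 7]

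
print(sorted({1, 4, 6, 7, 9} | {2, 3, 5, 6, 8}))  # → [1, 2, 3, 4, 5, 6, 7, 8, 9]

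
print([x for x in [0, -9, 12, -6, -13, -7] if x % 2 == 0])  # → [0, 12, -6]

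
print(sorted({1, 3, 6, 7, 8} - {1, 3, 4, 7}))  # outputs [6, 8]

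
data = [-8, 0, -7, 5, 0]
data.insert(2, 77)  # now [-8, 0, 77, -7, 5, 0]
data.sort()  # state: [-8, -7, 0, 0, 5, 77]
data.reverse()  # [77, 5, 0, 0, -7, -8]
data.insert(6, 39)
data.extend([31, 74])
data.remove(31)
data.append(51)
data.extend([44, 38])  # [77, 5, 0, 0, -7, -8, 39, 74, 51, 44, 38]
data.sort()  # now [-8, -7, 0, 0, 5, 38, 39, 44, 51, 74, 77]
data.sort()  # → [-8, -7, 0, 0, 5, 38, 39, 44, 51, 74, 77]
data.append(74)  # [-8, -7, 0, 0, 5, 38, 39, 44, 51, 74, 77, 74]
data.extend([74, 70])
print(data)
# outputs [-8, -7, 0, 0, 5, 38, 39, 44, 51, 74, 77, 74, 74, 70]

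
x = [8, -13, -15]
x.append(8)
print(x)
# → [8, -13, -15, 8]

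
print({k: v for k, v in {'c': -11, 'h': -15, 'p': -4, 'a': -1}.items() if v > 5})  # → {}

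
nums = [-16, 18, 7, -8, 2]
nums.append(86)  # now [-16, 18, 7, -8, 2, 86]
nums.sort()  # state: [-16, -8, 2, 7, 18, 86]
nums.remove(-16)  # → [-8, 2, 7, 18, 86]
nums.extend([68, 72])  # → [-8, 2, 7, 18, 86, 68, 72]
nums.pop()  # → 72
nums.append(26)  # [-8, 2, 7, 18, 86, 68, 26]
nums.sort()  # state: [-8, 2, 7, 18, 26, 68, 86]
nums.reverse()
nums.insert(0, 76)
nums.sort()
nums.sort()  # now [-8, 2, 7, 18, 26, 68, 76, 86]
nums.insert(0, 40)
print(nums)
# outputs [40, -8, 2, 7, 18, 26, 68, 76, 86]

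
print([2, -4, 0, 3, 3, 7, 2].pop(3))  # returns 3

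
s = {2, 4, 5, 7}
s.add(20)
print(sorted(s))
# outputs [2, 4, 5, 7, 20]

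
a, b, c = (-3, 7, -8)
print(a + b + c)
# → -4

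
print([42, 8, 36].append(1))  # None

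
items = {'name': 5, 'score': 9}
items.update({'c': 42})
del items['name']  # {'score': 9, 'c': 42}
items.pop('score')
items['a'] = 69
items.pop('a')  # 69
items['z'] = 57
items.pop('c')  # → 42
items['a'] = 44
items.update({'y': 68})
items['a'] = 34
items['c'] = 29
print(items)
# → {'z': 57, 'a': 34, 'y': 68, 'c': 29}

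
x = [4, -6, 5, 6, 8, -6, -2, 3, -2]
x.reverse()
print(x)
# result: [-2, 3, -2, -6, 8, 6, 5, -6, 4]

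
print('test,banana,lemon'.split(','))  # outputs ['test', 'banana', 'lemon']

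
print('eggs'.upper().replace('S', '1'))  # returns EGG1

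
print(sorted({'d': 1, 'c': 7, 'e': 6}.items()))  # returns [('c', 7), ('d', 1), ('e', 6)]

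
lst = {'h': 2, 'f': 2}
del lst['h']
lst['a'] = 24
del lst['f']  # {'a': 24}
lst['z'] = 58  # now {'a': 24, 'z': 58}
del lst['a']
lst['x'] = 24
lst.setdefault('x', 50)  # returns 24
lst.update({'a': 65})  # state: {'z': 58, 'x': 24, 'a': 65}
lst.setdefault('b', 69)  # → 69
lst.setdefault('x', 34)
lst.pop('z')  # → 58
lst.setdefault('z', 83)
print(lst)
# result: {'x': 24, 'a': 65, 'b': 69, 'z': 83}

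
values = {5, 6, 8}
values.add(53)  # {5, 6, 8, 53}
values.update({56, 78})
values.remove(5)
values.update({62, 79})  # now {6, 8, 53, 56, 62, 78, 79}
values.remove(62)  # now {6, 8, 53, 56, 78, 79}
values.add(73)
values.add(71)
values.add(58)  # {6, 8, 53, 56, 58, 71, 73, 78, 79}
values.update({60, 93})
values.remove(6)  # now {8, 53, 56, 58, 60, 71, 73, 78, 79, 93}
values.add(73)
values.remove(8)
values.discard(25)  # {53, 56, 58, 60, 71, 73, 78, 79, 93}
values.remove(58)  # {53, 56, 60, 71, 73, 78, 79, 93}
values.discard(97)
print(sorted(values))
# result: [53, 56, 60, 71, 73, 78, 79, 93]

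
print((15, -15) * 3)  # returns (15, -15, 15, -15, 15, -15)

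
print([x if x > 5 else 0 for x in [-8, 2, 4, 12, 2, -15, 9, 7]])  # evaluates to [0, 0, 0, 12, 0, 0, 9, 7]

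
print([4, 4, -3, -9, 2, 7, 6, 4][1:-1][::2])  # [4, -9, 7]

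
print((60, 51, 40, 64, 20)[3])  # 64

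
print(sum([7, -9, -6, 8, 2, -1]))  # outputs 1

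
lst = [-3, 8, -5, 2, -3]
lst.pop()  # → -3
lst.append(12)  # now [-3, 8, -5, 2, 12]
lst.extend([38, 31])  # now [-3, 8, -5, 2, 12, 38, 31]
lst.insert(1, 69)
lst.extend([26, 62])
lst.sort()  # [-5, -3, 2, 8, 12, 26, 31, 38, 62, 69]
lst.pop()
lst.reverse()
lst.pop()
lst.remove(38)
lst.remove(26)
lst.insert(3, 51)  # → [62, 31, 12, 51, 8, 2, -3]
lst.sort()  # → [-3, 2, 8, 12, 31, 51, 62]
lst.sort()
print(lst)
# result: [-3, 2, 8, 12, 31, 51, 62]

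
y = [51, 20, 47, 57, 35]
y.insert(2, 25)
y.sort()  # [20, 25, 35, 47, 51, 57]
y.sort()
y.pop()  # 57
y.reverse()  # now [51, 47, 35, 25, 20]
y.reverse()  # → [20, 25, 35, 47, 51]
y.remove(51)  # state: [20, 25, 35, 47]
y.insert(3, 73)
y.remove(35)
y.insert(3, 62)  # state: [20, 25, 73, 62, 47]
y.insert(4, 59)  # [20, 25, 73, 62, 59, 47]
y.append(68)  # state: [20, 25, 73, 62, 59, 47, 68]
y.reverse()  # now [68, 47, 59, 62, 73, 25, 20]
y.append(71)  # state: [68, 47, 59, 62, 73, 25, 20, 71]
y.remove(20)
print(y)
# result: [68, 47, 59, 62, 73, 25, 71]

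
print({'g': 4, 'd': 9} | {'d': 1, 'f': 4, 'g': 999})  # {'g': 999, 'd': 1, 'f': 4}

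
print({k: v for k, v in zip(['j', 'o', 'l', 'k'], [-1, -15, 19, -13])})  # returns {'j': -1, 'o': -15, 'l': 19, 'k': -13}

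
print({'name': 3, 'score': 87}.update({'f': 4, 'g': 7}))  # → None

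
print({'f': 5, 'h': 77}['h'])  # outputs 77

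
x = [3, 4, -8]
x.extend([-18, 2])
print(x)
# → [3, 4, -8, -18, 2]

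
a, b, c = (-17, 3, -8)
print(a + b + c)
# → -22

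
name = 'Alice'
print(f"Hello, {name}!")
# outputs Hello, Alice!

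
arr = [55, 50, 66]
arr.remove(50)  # [55, 66]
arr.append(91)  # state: [55, 66, 91]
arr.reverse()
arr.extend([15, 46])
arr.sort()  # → [15, 46, 55, 66, 91]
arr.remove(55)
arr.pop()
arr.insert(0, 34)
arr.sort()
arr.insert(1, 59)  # [15, 59, 34, 46, 66]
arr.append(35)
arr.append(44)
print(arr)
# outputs [15, 59, 34, 46, 66, 35, 44]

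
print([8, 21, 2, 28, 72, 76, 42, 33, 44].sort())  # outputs None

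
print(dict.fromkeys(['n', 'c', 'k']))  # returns {'n': None, 'c': None, 'k': None}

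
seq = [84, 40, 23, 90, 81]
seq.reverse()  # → [81, 90, 23, 40, 84]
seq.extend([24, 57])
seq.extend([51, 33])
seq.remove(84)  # [81, 90, 23, 40, 24, 57, 51, 33]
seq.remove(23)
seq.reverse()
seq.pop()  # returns 81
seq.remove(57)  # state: [33, 51, 24, 40, 90]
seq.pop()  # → 90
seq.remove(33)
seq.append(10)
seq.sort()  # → [10, 24, 40, 51]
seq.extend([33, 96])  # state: [10, 24, 40, 51, 33, 96]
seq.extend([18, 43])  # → [10, 24, 40, 51, 33, 96, 18, 43]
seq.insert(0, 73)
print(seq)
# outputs [73, 10, 24, 40, 51, 33, 96, 18, 43]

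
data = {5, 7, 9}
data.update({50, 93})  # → {5, 7, 9, 50, 93}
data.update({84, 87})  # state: {5, 7, 9, 50, 84, 87, 93}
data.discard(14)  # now {5, 7, 9, 50, 84, 87, 93}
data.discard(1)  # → {5, 7, 9, 50, 84, 87, 93}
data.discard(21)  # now {5, 7, 9, 50, 84, 87, 93}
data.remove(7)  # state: {5, 9, 50, 84, 87, 93}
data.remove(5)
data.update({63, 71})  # {9, 50, 63, 71, 84, 87, 93}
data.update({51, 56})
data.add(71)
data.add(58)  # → {9, 50, 51, 56, 58, 63, 71, 84, 87, 93}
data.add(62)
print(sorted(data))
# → [9, 50, 51, 56, 58, 62, 63, 71, 84, 87, 93]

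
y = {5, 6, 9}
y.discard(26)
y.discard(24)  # {5, 6, 9}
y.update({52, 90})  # {5, 6, 9, 52, 90}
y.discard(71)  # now {5, 6, 9, 52, 90}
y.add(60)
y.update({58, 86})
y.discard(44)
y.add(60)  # {5, 6, 9, 52, 58, 60, 86, 90}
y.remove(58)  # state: {5, 6, 9, 52, 60, 86, 90}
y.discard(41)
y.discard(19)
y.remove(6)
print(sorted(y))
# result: [5, 9, 52, 60, 86, 90]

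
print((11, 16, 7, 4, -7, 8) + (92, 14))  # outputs (11, 16, 7, 4, -7, 8, 92, 14)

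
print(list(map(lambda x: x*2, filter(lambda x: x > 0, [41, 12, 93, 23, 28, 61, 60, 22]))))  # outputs [82, 24, 186, 46, 56, 122, 120, 44]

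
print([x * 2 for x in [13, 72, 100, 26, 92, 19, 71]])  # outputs [26, 144, 200, 52, 184, 38, 142]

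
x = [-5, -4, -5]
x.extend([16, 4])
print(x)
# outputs [-5, -4, -5, 16, 4]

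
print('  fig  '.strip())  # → fig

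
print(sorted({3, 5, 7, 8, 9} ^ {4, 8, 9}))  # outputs [3, 4, 5, 7]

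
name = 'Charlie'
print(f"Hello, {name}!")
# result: Hello, Charlie!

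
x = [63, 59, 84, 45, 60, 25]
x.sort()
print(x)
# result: [25, 45, 59, 60, 63, 84]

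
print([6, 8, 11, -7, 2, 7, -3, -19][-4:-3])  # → [2]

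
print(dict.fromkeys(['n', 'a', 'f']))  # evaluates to {'n': None, 'a': None, 'f': None}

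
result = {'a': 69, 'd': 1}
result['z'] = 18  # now {'a': 69, 'd': 1, 'z': 18}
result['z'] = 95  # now {'a': 69, 'd': 1, 'z': 95}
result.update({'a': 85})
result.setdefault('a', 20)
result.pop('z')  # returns 95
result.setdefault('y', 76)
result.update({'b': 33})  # {'a': 85, 'd': 1, 'y': 76, 'b': 33}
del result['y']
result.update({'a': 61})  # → {'a': 61, 'd': 1, 'b': 33}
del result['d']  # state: {'a': 61, 'b': 33}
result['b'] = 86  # {'a': 61, 'b': 86}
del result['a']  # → {'b': 86}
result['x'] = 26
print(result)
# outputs {'b': 86, 'x': 26}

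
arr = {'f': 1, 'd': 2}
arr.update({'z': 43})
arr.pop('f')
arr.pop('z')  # 43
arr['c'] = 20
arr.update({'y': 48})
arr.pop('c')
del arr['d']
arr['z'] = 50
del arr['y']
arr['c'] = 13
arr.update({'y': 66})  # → {'z': 50, 'c': 13, 'y': 66}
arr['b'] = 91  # {'z': 50, 'c': 13, 'y': 66, 'b': 91}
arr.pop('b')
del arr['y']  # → {'z': 50, 'c': 13}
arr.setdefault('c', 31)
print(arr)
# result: {'z': 50, 'c': 13}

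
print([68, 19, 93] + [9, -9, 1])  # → [68, 19, 93, 9, -9, 1]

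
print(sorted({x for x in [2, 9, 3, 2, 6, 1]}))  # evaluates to [1, 2, 3, 6, 9]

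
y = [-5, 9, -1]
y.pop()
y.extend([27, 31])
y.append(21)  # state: [-5, 9, 27, 31, 21]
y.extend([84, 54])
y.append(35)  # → [-5, 9, 27, 31, 21, 84, 54, 35]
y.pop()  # 35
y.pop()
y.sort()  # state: [-5, 9, 21, 27, 31, 84]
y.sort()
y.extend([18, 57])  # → [-5, 9, 21, 27, 31, 84, 18, 57]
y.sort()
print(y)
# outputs [-5, 9, 18, 21, 27, 31, 57, 84]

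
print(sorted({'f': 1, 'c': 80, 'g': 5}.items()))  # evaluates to [('c', 80), ('f', 1), ('g', 5)]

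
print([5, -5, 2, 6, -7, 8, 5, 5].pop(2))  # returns 2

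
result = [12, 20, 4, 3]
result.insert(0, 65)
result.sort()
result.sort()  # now [3, 4, 12, 20, 65]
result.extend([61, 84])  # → [3, 4, 12, 20, 65, 61, 84]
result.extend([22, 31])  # [3, 4, 12, 20, 65, 61, 84, 22, 31]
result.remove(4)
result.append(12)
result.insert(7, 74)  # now [3, 12, 20, 65, 61, 84, 22, 74, 31, 12]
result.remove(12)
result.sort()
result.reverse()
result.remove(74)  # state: [84, 65, 61, 31, 22, 20, 12, 3]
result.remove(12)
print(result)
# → [84, 65, 61, 31, 22, 20, 3]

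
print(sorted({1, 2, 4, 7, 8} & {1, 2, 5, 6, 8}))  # [1, 2, 8]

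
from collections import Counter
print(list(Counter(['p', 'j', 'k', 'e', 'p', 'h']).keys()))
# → ['p', 'j', 'k', 'e', 'h']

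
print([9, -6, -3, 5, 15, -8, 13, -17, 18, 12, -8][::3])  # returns [9, 5, 13, 12]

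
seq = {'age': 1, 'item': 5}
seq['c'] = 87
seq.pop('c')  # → 87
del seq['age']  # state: {'item': 5}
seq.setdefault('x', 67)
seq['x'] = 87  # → {'item': 5, 'x': 87}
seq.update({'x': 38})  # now {'item': 5, 'x': 38}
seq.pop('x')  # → 38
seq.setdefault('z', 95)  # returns 95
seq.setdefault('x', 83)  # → 83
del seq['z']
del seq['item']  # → {'x': 83}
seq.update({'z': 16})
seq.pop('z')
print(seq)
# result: {'x': 83}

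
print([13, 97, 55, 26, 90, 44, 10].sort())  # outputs None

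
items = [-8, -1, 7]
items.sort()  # [-8, -1, 7]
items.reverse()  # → [7, -1, -8]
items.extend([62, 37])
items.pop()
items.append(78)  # [7, -1, -8, 62, 78]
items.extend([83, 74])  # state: [7, -1, -8, 62, 78, 83, 74]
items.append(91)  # [7, -1, -8, 62, 78, 83, 74, 91]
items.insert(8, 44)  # [7, -1, -8, 62, 78, 83, 74, 91, 44]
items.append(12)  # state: [7, -1, -8, 62, 78, 83, 74, 91, 44, 12]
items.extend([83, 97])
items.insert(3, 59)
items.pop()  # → 97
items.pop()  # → 83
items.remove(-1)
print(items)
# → [7, -8, 59, 62, 78, 83, 74, 91, 44, 12]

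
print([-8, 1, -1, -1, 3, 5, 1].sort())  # None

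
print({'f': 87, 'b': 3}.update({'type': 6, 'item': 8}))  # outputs None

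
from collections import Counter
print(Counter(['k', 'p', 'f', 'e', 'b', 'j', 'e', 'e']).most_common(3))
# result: [('e', 3), ('k', 1), ('p', 1)]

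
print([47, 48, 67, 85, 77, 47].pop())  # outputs 47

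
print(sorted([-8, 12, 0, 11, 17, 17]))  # [-8, 0, 11, 12, 17, 17]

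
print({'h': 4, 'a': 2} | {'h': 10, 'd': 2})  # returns {'h': 10, 'a': 2, 'd': 2}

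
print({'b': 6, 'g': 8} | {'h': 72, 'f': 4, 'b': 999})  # {'b': 999, 'g': 8, 'h': 72, 'f': 4}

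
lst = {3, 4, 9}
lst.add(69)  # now {3, 4, 9, 69}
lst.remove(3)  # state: {4, 9, 69}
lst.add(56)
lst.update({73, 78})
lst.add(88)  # {4, 9, 56, 69, 73, 78, 88}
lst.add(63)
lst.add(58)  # {4, 9, 56, 58, 63, 69, 73, 78, 88}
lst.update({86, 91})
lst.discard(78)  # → {4, 9, 56, 58, 63, 69, 73, 86, 88, 91}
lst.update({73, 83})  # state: {4, 9, 56, 58, 63, 69, 73, 83, 86, 88, 91}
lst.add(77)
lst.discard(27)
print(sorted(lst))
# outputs [4, 9, 56, 58, 63, 69, 73, 77, 83, 86, 88, 91]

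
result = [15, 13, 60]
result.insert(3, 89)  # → [15, 13, 60, 89]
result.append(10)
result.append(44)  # [15, 13, 60, 89, 10, 44]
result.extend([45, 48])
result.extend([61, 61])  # [15, 13, 60, 89, 10, 44, 45, 48, 61, 61]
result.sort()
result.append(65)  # [10, 13, 15, 44, 45, 48, 60, 61, 61, 89, 65]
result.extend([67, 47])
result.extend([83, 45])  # [10, 13, 15, 44, 45, 48, 60, 61, 61, 89, 65, 67, 47, 83, 45]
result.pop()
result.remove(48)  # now [10, 13, 15, 44, 45, 60, 61, 61, 89, 65, 67, 47, 83]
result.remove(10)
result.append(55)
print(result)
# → [13, 15, 44, 45, 60, 61, 61, 89, 65, 67, 47, 83, 55]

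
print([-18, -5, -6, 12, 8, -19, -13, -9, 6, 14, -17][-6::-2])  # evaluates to [-19, 12, -5]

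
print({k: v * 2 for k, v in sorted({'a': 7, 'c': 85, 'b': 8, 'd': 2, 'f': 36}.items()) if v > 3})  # {'a': 14, 'b': 16, 'c': 170, 'f': 72}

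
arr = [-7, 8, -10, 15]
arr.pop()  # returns 15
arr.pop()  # -10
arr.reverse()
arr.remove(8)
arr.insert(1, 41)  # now [-7, 41]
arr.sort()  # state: [-7, 41]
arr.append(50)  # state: [-7, 41, 50]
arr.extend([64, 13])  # [-7, 41, 50, 64, 13]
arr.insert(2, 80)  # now [-7, 41, 80, 50, 64, 13]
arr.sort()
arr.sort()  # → [-7, 13, 41, 50, 64, 80]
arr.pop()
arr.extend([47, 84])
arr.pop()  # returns 84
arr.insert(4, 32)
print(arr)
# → [-7, 13, 41, 50, 32, 64, 47]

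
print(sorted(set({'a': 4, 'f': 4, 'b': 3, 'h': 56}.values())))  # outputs [3, 4, 56]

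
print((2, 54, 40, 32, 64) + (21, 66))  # (2, 54, 40, 32, 64, 21, 66)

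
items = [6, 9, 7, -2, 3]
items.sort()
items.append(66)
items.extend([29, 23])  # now [-2, 3, 6, 7, 9, 66, 29, 23]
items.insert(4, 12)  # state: [-2, 3, 6, 7, 12, 9, 66, 29, 23]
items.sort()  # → [-2, 3, 6, 7, 9, 12, 23, 29, 66]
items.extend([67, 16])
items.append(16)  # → [-2, 3, 6, 7, 9, 12, 23, 29, 66, 67, 16, 16]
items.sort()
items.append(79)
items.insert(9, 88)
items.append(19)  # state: [-2, 3, 6, 7, 9, 12, 16, 16, 23, 88, 29, 66, 67, 79, 19]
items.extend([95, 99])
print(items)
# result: [-2, 3, 6, 7, 9, 12, 16, 16, 23, 88, 29, 66, 67, 79, 19, 95, 99]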